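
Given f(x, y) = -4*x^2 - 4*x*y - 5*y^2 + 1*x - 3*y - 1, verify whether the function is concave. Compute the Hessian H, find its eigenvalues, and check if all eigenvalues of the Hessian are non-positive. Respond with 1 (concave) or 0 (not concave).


The Hessian of f(x,y) = -4*x^2 - 4*x*y - 5*y^2 + 1*x - 3*y - 1 is:
H = [[-8, -4], [-4, -10]]
Trace = -8 - 10 = -18
Determinant = -8*-10 - (-4)^2 = 64
Discriminant = (-18)^2 - 4*64 = 68.0
Eigenvalues: lambda_1 = -13.1231, lambda_2 = -4.8769
The function is concave.

1


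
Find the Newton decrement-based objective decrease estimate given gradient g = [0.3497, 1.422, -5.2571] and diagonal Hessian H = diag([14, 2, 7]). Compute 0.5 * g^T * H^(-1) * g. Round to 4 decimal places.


Step 1: H is diagonal, so H^(-1) * g = [0.025, 0.711, -0.751].
Step 2: g^T H^(-1) g = sum_i g_i^2 / H_ii
  = (0.3497)^2/14 + (1.422)^2/2 + (-5.2571)^2/7
  = 0.0087 + 1.011 + 3.9482 = 4.9679
Step 3: Objective decrease = 0.5 * g^T H^(-1) g = 2.484


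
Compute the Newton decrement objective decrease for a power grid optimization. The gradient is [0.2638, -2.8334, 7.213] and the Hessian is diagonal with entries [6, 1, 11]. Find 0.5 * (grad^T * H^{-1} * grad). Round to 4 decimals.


Step 1: H is diagonal, so H^(-1) * g = [0.044, -2.8334, 0.6557].
Step 2: g^T H^(-1) g = sum_i g_i^2 / H_ii
  = (0.2638)^2/6 + (-2.8334)^2/1 + (7.213)^2/11
  = 0.0116 + 8.0282 + 4.7298 = 12.7695
Step 3: Objective decrease = 0.5 * g^T H^(-1) g = 6.3848


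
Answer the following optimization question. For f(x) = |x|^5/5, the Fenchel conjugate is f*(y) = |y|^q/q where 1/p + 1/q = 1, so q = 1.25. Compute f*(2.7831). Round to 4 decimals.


The conjugate exponent q satisfies 1/p + 1/q = 1.
p = 5, so q = 5/(5 - 1) = 1.25
|y|^q = 2.7831^1.25 = 3.5947
f*(2.7831) = 3.5947 / 1.25 = 2.8757


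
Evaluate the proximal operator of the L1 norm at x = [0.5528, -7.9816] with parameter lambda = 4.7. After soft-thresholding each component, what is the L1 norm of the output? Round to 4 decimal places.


Soft-thresholding with lambda = 4.7:
prox(0.5528) = sign(0.5528)*max(|0.5528| - 4.7, 0) = 0.0
prox(-7.9816) = sign(-7.9816)*max(|-7.9816| - 4.7, 0) = -3.2816
prox(x) = [0.0, -3.2816]
||prox(x)||_1 = 0.0 + 3.2816 = 3.2816


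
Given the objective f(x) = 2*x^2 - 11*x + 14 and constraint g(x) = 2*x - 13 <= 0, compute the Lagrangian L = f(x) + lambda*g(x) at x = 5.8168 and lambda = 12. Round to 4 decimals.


Step 1: Evaluate f(x).
f(5.8168) = 2*5.8168^2 - 11*5.8168 + 14 = 17.6855
Step 2: Evaluate g(x).
g(5.8168) = 2*5.8168 - 13 = -1.3664
Step 3: Compute Lagrangian.
L = 17.6855 + 12*-1.3664 = 1.2887


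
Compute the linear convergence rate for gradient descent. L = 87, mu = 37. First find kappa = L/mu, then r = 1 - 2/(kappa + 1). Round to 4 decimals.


Step 1: Compute the condition number.
kappa = L/mu = 87/37 = 2.3514
Step 2: Compute the convergence rate.
r = 1 - 2/(kappa + 1) = 1 - 2*mu/(L + mu) = (L - mu)/(L + mu) = 50/124 = 0.4032


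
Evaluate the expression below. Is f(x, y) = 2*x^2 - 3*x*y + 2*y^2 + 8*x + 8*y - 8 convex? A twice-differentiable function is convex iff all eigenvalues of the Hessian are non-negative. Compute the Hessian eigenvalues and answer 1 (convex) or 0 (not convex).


The Hessian of f(x,y) = 2*x^2 - 3*x*y + 2*y^2 + 8*x + 8*y - 8 is:
H = [[4, -3], [-3, 4]]
Trace = 4 + 4 = 8
Determinant = 4*4 - (-3)^2 = 7
Discriminant = (8)^2 - 4*7 = 36.0
Eigenvalues: lambda_1 = 1.0, lambda_2 = 7.0
The function is convex.

1


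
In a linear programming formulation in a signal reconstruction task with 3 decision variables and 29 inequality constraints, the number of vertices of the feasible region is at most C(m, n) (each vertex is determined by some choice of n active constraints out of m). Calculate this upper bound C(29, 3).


Each vertex corresponds to some choice of n active constraints out of m, so the number of vertices is at most C(m, n) = m! / (n!(m-n)!).
m = 29, n = 3
Numerator: 29 * 28 * 27
Denominator: 3! = 6
C(29, 3) = 3654


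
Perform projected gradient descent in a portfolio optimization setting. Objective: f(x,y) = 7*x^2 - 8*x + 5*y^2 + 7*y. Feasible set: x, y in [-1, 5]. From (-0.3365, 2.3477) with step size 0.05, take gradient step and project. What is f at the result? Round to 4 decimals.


Step 1: Compute gradient at (-0.3365, 2.3477).
grad_x = 2*7*-0.3365 - 8 = -12.711
grad_y = 2*5*2.3477 + 7 = 30.477
Step 2: Gradient step.
x_raw = -0.3365 - 0.05*-12.711 = 0.2991
y_raw = 2.3477 - 0.05*30.477 = 0.8239
Step 3: Project onto [-1, 5].
x_proj = clip(0.2991) = 0.2991
y_proj = clip(0.8239) = 0.8239
Step 4: Evaluate f.
f(0.2991, 0.8239) = 7.3942


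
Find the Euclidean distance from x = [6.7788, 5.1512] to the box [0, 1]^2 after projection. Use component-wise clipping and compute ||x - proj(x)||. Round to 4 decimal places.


Project each component onto [0, 1].
clip(6.7788) = 1.0, clip(5.1512) = 1.0
Projection = [1.0, 1.0]
Squared diffs: [33.3945, 17.2325]
Distance = sqrt(50.627) = 7.1153


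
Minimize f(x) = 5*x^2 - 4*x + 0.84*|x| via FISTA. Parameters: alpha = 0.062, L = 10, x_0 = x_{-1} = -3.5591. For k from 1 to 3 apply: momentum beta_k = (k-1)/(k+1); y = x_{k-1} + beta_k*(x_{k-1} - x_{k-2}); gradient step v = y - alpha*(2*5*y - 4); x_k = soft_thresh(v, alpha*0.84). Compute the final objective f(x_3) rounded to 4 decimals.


FISTA on f(x) = 5*x^2 - 4*x + 0.84*|x|
L = 10, alpha = 0.062
Iteration 1: beta = 0.0, y = -3.5591 + 0.0*(-3.5591 + 3.5591) = -3.5591
  grad(y) = -39.591, v = y - alpha*grad = -1.1045
  prox(v) = soft_thresh(-1.1045, 0.0521) = -1.0524
Iteration 2: beta = 0.3333, y = -1.0524 + 0.3333*(-1.0524 + 3.5591) = -0.2168
  grad(y) = -6.168, v = y - alpha*grad = 0.1656
  prox(v) = soft_thresh(0.1656, 0.0521) = 0.1135
Iteration 3: beta = 0.5, y = 0.1135 + 0.5*(0.1135 + 1.0524) = 0.6965
  grad(y) = 2.9649, v = y - alpha*grad = 0.5127
  prox(v) = soft_thresh(0.5127, 0.0521) = 0.4606
f(x_3) = 5*0.4606^2 - 4*0.4606 + 0.84*|0.4606| = -0.3948


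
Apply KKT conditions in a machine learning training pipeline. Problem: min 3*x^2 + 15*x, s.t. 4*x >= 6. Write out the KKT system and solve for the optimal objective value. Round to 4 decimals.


Step 1: Try lambda = 0 (constraint inactive).
x_unc = -15/(2*3) = -2.5
Check: 4*-2.5 = -10.0 < 6 -- violated!
Step 2: Constraint must be active: 4*x = 6
x* = 6/4 = 1.5
lambda = (2*3*1.5 + 15)/4 = 6.0
Step 3: Compute optimal value.
f(x*) = 3*1.5^2 + 15*1.5 = 29.25


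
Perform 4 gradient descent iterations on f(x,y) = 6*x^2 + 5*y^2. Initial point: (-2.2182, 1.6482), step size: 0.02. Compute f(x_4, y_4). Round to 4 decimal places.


Gradient descent on f(x,y) = 6*x^2 + 5*y^2.
Starting point: (-2.2182, 1.6482), alpha = 0.02
Step 1: grad_x = 2*6*-2.2182 = -26.6184, grad_y = 2*5*1.6482 = 16.482
  x_1 = -2.2182 - 0.02*-26.6184 = -1.6858
  y_1 = 1.6482 - 0.02*16.482 = 1.3186
Step 2: grad_x = 2*6*-1.6858 = -20.23, grad_y = 2*5*1.3186 = 13.1856
  x_2 = -1.6858 - 0.02*-20.23 = -1.2812
  y_2 = 1.3186 - 0.02*13.1856 = 1.0548
Step 3: grad_x = 2*6*-1.2812 = -15.3748, grad_y = 2*5*1.0548 = 10.5485
  x_3 = -1.2812 - 0.02*-15.3748 = -0.9737
  y_3 = 1.0548 - 0.02*10.5485 = 0.8439
Step 4: grad_x = 2*6*-0.9737 = -11.6848, grad_y = 2*5*0.8439 = 8.4388
  x_4 = -0.9737 - 0.02*-11.6848 = -0.74
  y_4 = 0.8439 - 0.02*8.4388 = 0.6751
f(-0.74, 0.6751) = 6*(-0.74)^2 + 5*0.6751^2 = 5.5648


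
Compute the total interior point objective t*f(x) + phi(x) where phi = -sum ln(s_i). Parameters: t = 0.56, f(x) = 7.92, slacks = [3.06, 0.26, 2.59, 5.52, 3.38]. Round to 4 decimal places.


Step 1: Compute log-barrier.
ln values: [1.1184, -1.3471, 0.9517, 1.7084, 1.2179]
phi = -(1.1184 - 1.3471 + 0.9517 + 1.7084 + 1.2179) = -3.6493
Step 2: Compute augmented objective.
t*f(x) = 0.56*7.92 = 4.4352
Total = 4.4352 - 3.6493 = 0.7859


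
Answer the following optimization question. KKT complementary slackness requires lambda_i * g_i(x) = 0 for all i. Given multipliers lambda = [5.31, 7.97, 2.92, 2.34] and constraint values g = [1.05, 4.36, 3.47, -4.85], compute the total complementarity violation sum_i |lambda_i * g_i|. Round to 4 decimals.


KKT complementary slackness check:
lambda_1 * g_1 = 5.31 * 1.05 = 5.5755
lambda_2 * g_2 = 7.97 * 4.36 = 34.7492
lambda_3 * g_3 = 2.92 * 3.47 = 10.1324
lambda_4 * g_4 = 2.34 * -4.85 = -11.349
Total violation = 5.5755 + 34.7492 + 10.1324 + 11.349 = 61.8061


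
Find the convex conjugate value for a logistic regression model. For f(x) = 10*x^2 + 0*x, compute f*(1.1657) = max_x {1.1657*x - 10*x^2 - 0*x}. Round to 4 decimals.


f*(y) = sup_x {y*x - a*x^2 - b*x} = sup_x {(y-b)*x - a*x^2}
FOC: (y - b) - 2a*x = 0 => x* = (y - b)/(2a)
x* = (1.1657 - 0)/(2*10) = 0.0583
f*(1.1657) = (y-b)^2/(4a) = (1.1657 - 0)^2/(4*10)
= 1.3589/40 = 0.034


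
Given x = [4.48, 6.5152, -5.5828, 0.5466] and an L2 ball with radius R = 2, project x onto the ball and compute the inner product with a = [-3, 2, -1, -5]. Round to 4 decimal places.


Step 1: Compute ||x|| (intermediates to 6 decimals).
||x|| = sqrt(4.48^2 + 6.5152^2 + (-5.5828)^2 + 0.5466^2) = 9.694569
Step 2: Project.
Since ||x|| > R, scale = R/||x|| = 2/9.694569 = 0.206301, proj(x) = scale * x
proj(x) = [0.924228, 1.344092, -1.151737, 0.112764]
Step 3: Dot product.
a^T * proj(x) = -3*0.924228 + 2*1.344092 - 1*(-1.151737) - 5*0.112764 = 0.5034


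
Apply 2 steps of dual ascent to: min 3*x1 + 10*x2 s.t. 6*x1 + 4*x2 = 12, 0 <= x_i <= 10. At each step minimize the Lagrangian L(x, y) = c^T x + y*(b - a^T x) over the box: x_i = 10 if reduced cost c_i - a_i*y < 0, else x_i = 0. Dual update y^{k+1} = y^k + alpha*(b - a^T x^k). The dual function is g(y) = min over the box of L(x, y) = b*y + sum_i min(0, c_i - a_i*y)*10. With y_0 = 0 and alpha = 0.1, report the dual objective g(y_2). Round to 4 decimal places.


Dual ascent for LP: min 3*x1 + 10*x2, 6*x1 + 4*x2 = 12, 0 <= x_i <= 10
Step 1: y^k = 0.0, reduced costs: (3.0, 10.0)
  x^k = (0.0, 0.0), subgradient = b - a^T x = 12.0
  y^{k+1} = 0.0 + 0.1*12.0 = 1.2
Step 2: y^k = 1.2, reduced costs: (-4.2, 5.2)
  x^k = (10.0, 0.0), subgradient = b - a^T x = -48.0
  y^{k+1} = 1.2 + 0.1*-48.0 = -3.6
Dual objective at y_2 = -3.6: reduced costs (24.6, 24.4), box minimizer x = (0.0, 0.0)
g(y_2) = b*y + (c1 - a1*y)*x1 + (c2 - a2*y)*x2 = 12*(-3.6) + 24.6*0.0 + 24.4*0.0 = -43.2 + 0.0 + 0.0 = -43.2


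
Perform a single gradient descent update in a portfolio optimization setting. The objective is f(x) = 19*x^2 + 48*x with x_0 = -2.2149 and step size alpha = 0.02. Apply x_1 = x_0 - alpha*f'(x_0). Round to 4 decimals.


We compute the gradient at x_0 and apply the update.
f'(x) = 38*x + 48
f'(-2.2149) = 38*-2.2149 + 48 = -36.1662
x_1 = -2.2149 - 0.02*-36.1662 = -1.4916


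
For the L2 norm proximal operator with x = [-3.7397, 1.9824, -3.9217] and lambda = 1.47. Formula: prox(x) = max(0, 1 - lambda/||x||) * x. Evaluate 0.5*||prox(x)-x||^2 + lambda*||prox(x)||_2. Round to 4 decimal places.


Step 1: Compute ||x||.
||x|| = 5.7702
Step 2: Compute scaling factor.
scale = max(0, 1 - 1.47/5.7702) = 0.7452
Step 3: prox(x) = [-2.787, 1.4774, -2.9226]
||prox(x)|| = 4.3002
Step 4: Proximal objective.
0.5*||prox-x||^2 = 1.0805
lambda*||prox|| = 6.3213
Total = 7.4017


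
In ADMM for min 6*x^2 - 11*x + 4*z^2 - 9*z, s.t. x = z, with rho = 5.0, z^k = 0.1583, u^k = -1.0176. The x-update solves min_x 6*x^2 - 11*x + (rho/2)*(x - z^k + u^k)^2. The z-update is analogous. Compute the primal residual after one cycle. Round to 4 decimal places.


ADMM iteration with rho = 5.0, z^k = 0.1583, u^k = -1.0176
Step 1: x-update.
Minimize 6*x^2 - 11*x + (5.0/2)*(x - 0.1583 - 1.0176)^2
FOC: (2*6 + 5.0)*x = 11 + 5.0*(0.1583 + 1.0176)
x^{k+1} = 0.9929
Step 2: z-update.
Minimize 4*z^2 - 9*z + (5.0/2)*(0.9929 - z - 1.0176)^2
FOC: (2*4 + 5.0)*z = 9 + 5.0*(0.9929 - 1.0176)
z^{k+1} = 0.6828
Step 3: u-update.
u^{k+1} = -1.0176 + 0.9929 - 0.6828 = -0.7075
Step 4: Primal residual = |0.9929 - 0.6828| = 0.3101


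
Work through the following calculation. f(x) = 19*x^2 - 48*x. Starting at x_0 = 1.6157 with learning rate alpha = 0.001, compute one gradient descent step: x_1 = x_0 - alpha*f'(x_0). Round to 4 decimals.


We compute the gradient at x_0 and apply the update.
f'(x) = 38*x - 48
f'(1.6157) = 38*1.6157 - 48 = 13.3966
x_1 = 1.6157 - 0.001*13.3966 = 1.6023


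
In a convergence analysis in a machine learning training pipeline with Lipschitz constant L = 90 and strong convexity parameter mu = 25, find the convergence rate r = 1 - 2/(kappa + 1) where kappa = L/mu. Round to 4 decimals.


Step 1: Compute the condition number.
kappa = L/mu = 90/25 = 3.6
Step 2: Compute the convergence rate.
r = 1 - 2/(kappa + 1) = 1 - 2*mu/(L + mu) = (L - mu)/(L + mu) = 65/115 = 0.5652


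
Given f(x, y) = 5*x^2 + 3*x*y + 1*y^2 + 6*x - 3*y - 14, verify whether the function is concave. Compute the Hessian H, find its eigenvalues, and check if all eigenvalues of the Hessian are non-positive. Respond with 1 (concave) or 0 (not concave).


The Hessian of f(x,y) = 5*x^2 + 3*x*y + 1*y^2 + 6*x - 3*y - 14 is:
H = [[10, 3], [3, 2]]
Trace = 10 + 2 = 12
Determinant = 10*2 - (3)^2 = 11
Discriminant = (12)^2 - 4*11 = 100.0
Eigenvalues: lambda_1 = 1.0, lambda_2 = 11.0
The function is not concave.

0


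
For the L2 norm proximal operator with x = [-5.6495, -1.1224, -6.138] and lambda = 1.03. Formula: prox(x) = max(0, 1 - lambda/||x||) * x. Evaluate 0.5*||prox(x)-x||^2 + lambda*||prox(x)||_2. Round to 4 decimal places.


Step 1: Compute ||x||.
||x|| = 8.4173
Step 2: Compute scaling factor.
scale = max(0, 1 - 1.03/8.4173) = 0.8776
Step 3: prox(x) = [-4.9582, -0.9851, -5.3869]
||prox(x)|| = 7.3873
Step 4: Proximal objective.
0.5*||prox-x||^2 = 0.5305
lambda*||prox|| = 7.6089
Total = 8.1394


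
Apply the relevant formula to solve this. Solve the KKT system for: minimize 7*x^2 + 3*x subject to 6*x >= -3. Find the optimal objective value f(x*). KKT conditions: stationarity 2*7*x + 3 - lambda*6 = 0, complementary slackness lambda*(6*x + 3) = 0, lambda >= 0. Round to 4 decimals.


Step 1: Try lambda = 0 (constraint inactive).
Stationarity: 2*7*x + 3 = 0
x* = -3/(2*7) = -3/14 = -0.2143 (rounded; the exact value -3/14 is used below)
Check constraint: 6*-0.2143 = -1.2858 >= -3 -- satisfied.
Step 2: Compute optimal value.
f(x*) = 7*(-3/14)^2 + 3*(-3/14) = -0.3214


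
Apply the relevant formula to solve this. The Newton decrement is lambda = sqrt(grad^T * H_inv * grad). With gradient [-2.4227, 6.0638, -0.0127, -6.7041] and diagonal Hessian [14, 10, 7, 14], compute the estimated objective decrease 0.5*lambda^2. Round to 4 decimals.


Step 1: H is diagonal, so H^(-1) * g = [-0.1731, 0.6064, -0.0018, -0.4789].
Step 2: g^T H^(-1) g = sum_i g_i^2 / H_ii
  = (-2.4227)^2/14 + (6.0638)^2/10 + (-0.0127)^2/7 + (-6.7041)^2/14
  = 0.4192 + 3.677 + 0.0 + 3.2104 = 7.3066
Step 3: Objective decrease = 0.5 * g^T H^(-1) g = 3.6533


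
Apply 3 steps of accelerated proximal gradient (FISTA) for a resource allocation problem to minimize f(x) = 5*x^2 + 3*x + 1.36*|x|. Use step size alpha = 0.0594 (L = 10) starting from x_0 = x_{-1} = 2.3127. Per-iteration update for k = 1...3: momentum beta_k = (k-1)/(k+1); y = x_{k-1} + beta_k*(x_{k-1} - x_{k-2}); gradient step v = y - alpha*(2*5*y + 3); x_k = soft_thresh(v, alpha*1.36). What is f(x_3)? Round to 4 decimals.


FISTA on f(x) = 5*x^2 + 3*x + 1.36*|x|
L = 10, alpha = 0.0594
Iteration 1: beta = 0.0, y = 2.3127 + 0.0*(2.3127 - 2.3127) = 2.3127
  grad(y) = 26.127, v = y - alpha*grad = 0.7608
  prox(v) = soft_thresh(0.7608, 0.0808) = 0.68
Iteration 2: beta = 0.3333, y = 0.68 + 0.3333*(0.68 - 2.3127) = 0.1357
  grad(y) = 4.3573, v = y - alpha*grad = -0.1231
  prox(v) = soft_thresh(-0.1231, 0.0808) = -0.0423
Iteration 3: beta = 0.5, y = -0.0423 + 0.5*(-0.0423 - 0.68) = -0.4035
  grad(y) = -1.0345, v = y - alpha*grad = -0.342
  prox(v) = soft_thresh(-0.342, 0.0808) = -0.2612
f(x_3) = 5*(-0.2612)^2 + 3*(-0.2612) + 1.36*|-0.2612| = -0.0872


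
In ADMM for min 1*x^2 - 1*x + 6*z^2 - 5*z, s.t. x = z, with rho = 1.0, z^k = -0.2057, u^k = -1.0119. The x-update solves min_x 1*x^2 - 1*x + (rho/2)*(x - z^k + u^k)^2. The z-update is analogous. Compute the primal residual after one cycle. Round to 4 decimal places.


ADMM iteration with rho = 1.0, z^k = -0.2057, u^k = -1.0119
Step 1: x-update.
Minimize 1*x^2 - 1*x + (1.0/2)*(x + 0.2057 - 1.0119)^2
FOC: (2*1 + 1.0)*x = 1 + 1.0*(-0.2057 + 1.0119)
x^{k+1} = 0.6021
Step 2: z-update.
Minimize 6*z^2 - 5*z + (1.0/2)*(0.6021 - z - 1.0119)^2
FOC: (2*6 + 1.0)*z = 5 + 1.0*(0.6021 - 1.0119)
z^{k+1} = 0.3531
Step 3: u-update.
u^{k+1} = -1.0119 + 0.6021 - 0.3531 = -0.7629
Step 4: Primal residual = |0.6021 - 0.3531| = 0.249


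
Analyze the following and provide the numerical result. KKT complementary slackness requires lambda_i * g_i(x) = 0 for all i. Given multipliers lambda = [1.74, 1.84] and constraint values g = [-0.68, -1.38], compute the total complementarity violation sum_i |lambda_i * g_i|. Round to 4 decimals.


KKT complementary slackness check:
lambda_1 * g_1 = 1.74 * -0.68 = -1.1832
lambda_2 * g_2 = 1.84 * -1.38 = -2.5392
Total violation = 1.1832 + 2.5392 = 3.7224


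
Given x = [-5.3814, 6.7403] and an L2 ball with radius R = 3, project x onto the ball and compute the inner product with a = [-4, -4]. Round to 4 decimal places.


Step 1: Compute ||x|| (intermediates to 6 decimals).
||x|| = sqrt((-5.3814)^2 + 6.7403^2) = 8.625028
Step 2: Project.
Since ||x|| > R, scale = R/||x|| = 3/8.625028 = 0.347825, proj(x) = scale * x
proj(x) = [-1.871785, 2.344445]
Step 3: Dot product.
a^T * proj(x) = -4*(-1.871785) - 4*2.344445 = -1.8906


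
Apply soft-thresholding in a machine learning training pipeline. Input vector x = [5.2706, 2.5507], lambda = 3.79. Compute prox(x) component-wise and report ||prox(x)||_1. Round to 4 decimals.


Soft-thresholding with lambda = 3.79:
prox(5.2706) = sign(5.2706)*max(|5.2706| - 3.79, 0) = 1.4806
prox(2.5507) = sign(2.5507)*max(|2.5507| - 3.79, 0) = 0.0
prox(x) = [1.4806, 0.0]
||prox(x)||_1 = 1.4806 + 0.0 = 1.4806


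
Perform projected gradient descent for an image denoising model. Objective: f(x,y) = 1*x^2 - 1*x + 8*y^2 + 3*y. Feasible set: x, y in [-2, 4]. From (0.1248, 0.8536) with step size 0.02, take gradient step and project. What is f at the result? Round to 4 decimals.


Step 1: Compute gradient at (0.1248, 0.8536).
grad_x = 2*1*0.1248 - 1 = -0.7504
grad_y = 2*8*0.8536 + 3 = 16.6576
Step 2: Gradient step.
x_raw = 0.1248 - 0.02*-0.7504 = 0.1398
y_raw = 0.8536 - 0.02*16.6576 = 0.5204
Step 3: Project onto [-2, 4].
x_proj = clip(0.1398) = 0.1398
y_proj = clip(0.5204) = 0.5204
Step 4: Evaluate f.
f(0.1398, 0.5204) = 3.608


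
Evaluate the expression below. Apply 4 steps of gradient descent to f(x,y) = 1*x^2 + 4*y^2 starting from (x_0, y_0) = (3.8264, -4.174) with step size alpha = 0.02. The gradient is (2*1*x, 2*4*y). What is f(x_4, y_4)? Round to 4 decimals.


Gradient descent on f(x,y) = 1*x^2 + 4*y^2.
Starting point: (3.8264, -4.174), alpha = 0.02
Step 1: grad_x = 2*1*3.8264 = 7.6528, grad_y = 2*4*-4.174 = -33.392
  x_1 = 3.8264 - 0.02*7.6528 = 3.6733
  y_1 = -4.174 - 0.02*-33.392 = -3.5062
Step 2: grad_x = 2*1*3.6733 = 7.3467, grad_y = 2*4*-3.5062 = -28.0493
  x_2 = 3.6733 - 0.02*7.3467 = 3.5264
  y_2 = -3.5062 - 0.02*-28.0493 = -2.9452
Step 3: grad_x = 2*1*3.5264 = 7.0528, grad_y = 2*4*-2.9452 = -23.5614
  x_3 = 3.5264 - 0.02*7.0528 = 3.3854
  y_3 = -2.9452 - 0.02*-23.5614 = -2.4739
Step 4: grad_x = 2*1*3.3854 = 6.7707, grad_y = 2*4*-2.4739 = -19.7916
  x_4 = 3.3854 - 0.02*6.7707 = 3.2499
  y_4 = -2.4739 - 0.02*-19.7916 = -2.0781
f(3.2499, -2.0781) = 1*3.2499^2 + 4*(-2.0781)^2 = 27.8364


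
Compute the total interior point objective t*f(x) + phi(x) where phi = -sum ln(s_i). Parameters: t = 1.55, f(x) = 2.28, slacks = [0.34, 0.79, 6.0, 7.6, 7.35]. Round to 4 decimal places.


Step 1: Compute log-barrier.
ln values: [-1.0788, -0.2357, 1.7918, 2.0281, 1.9947]
phi = -(-1.0788 - 0.2357 + 1.7918 + 2.0281 + 1.9947) = -4.5001
Step 2: Compute augmented objective.
t*f(x) = 1.55*2.28 = 3.534
Total = 3.534 - 4.5001 = -0.9661


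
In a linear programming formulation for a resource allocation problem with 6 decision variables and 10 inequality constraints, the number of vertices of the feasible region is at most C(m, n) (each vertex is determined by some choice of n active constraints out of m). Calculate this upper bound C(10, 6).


Each vertex corresponds to some choice of n active constraints out of m, so the number of vertices is at most C(m, n) = m! / (n!(m-n)!).
m = 10, n = 6
Numerator: 10 * 9 * 8 * 7 * 6 * 5
Denominator: 6! = 720
C(10, 6) = 210


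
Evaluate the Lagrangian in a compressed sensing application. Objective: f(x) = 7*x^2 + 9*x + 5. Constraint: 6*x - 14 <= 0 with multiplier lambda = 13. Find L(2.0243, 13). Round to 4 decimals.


Step 1: Evaluate f(x).
f(2.0243) = 7*2.0243^2 + 9*2.0243 + 5 = 51.9032
Step 2: Evaluate g(x).
g(2.0243) = 6*2.0243 - 14 = -1.8542
Step 3: Compute Lagrangian.
L = 51.9032 + 13*-1.8542 = 27.7986


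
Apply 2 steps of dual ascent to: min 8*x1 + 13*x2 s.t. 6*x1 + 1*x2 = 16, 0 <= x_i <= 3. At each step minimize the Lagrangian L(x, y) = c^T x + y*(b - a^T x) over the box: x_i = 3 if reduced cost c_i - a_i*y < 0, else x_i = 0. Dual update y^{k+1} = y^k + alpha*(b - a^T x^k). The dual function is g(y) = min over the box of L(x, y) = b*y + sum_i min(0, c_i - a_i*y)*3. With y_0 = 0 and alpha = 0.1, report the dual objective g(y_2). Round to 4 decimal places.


Dual ascent for LP: min 8*x1 + 13*x2, 6*x1 + 1*x2 = 16, 0 <= x_i <= 3
Step 1: y^k = 0.0, reduced costs: (8.0, 13.0)
  x^k = (0.0, 0.0), subgradient = b - a^T x = 16.0
  y^{k+1} = 0.0 + 0.1*16.0 = 1.6
Step 2: y^k = 1.6, reduced costs: (-1.6, 11.4)
  x^k = (3.0, 0.0), subgradient = b - a^T x = -2.0
  y^{k+1} = 1.6 + 0.1*-2.0 = 1.4
Dual objective at y_2 = 1.4: reduced costs (-0.4, 11.6), box minimizer x = (3.0, 0.0)
g(y_2) = b*y + (c1 - a1*y)*x1 + (c2 - a2*y)*x2 = 16*1.4 + (-0.4)*3.0 + 11.6*0.0 = 22.4 - 1.2 + 0.0 = 21.2


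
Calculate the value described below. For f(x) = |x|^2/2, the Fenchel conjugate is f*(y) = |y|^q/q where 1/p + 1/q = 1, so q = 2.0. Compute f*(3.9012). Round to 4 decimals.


The conjugate exponent q satisfies 1/p + 1/q = 1.
p = 2, so q = 2/(2 - 1) = 2.0
|y|^q = 3.9012^2.0 = 15.2194
f*(3.9012) = 15.2194 / 2.0 = 7.6097


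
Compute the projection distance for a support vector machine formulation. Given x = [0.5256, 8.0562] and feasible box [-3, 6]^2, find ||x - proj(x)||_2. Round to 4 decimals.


Project each component onto [-3, 6].
clip(0.5256) = 0.5256, clip(8.0562) = 6.0
Projection = [0.5256, 6.0]
Squared diffs: [0.0, 4.228]
Distance = sqrt(4.228) = 2.0562


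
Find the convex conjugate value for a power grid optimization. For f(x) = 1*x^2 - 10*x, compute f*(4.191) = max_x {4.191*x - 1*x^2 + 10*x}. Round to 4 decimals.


f*(y) = sup_x {y*x - a*x^2 - b*x} = sup_x {(y-b)*x - a*x^2}
FOC: (y - b) - 2a*x = 0 => x* = (y - b)/(2a)
x* = (4.191 + 10)/(2*1) = 7.0955
f*(4.191) = (y-b)^2/(4a) = (4.191 + 10)^2/(4*1)
= 201.3845/4 = 50.3461


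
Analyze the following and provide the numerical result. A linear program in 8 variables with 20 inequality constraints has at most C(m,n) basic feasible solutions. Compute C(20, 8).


Each vertex corresponds to some choice of n active constraints out of m, so the number of vertices is at most C(m, n) = m! / (n!(m-n)!).
m = 20, n = 8
Numerator: 20 * 19 * 18 * 17 * 16 * 15 * 14 * 13
Denominator: 8! = 40320
C(20, 8) = 125970


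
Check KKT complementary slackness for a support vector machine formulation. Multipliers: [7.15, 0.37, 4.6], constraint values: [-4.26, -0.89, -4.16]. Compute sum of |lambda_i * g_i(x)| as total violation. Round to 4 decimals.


KKT complementary slackness check:
lambda_1 * g_1 = 7.15 * -4.26 = -30.459
lambda_2 * g_2 = 0.37 * -0.89 = -0.3293
lambda_3 * g_3 = 4.6 * -4.16 = -19.136
Total violation = 30.459 + 0.3293 + 19.136 = 49.9243


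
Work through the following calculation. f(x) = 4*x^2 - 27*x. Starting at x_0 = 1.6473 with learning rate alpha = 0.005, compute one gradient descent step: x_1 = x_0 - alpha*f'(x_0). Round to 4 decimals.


We compute the gradient at x_0 and apply the update.
f'(x) = 8*x - 27
f'(1.6473) = 8*1.6473 - 27 = -13.8216
x_1 = 1.6473 - 0.005*-13.8216 = 1.7164


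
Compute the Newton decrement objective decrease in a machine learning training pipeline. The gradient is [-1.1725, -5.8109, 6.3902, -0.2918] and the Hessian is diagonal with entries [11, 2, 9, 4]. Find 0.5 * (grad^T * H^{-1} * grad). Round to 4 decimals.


Step 1: H is diagonal, so H^(-1) * g = [-0.1066, -2.9055, 0.71, -0.073].
Step 2: g^T H^(-1) g = sum_i g_i^2 / H_ii
  = (-1.1725)^2/11 + (-5.8109)^2/2 + (6.3902)^2/9 + (-0.2918)^2/4
  = 0.125 + 16.8833 + 4.5372 + 0.0213 = 21.5667
Step 3: Objective decrease = 0.5 * g^T H^(-1) g = 10.7834


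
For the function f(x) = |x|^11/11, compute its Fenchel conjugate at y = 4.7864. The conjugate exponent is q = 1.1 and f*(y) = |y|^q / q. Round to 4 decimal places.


The conjugate exponent q satisfies 1/p + 1/q = 1.
p = 11, so q = 11/(11 - 1) = 1.1
|y|^q = 4.7864^1.1 = 5.5977
f*(4.7864) = 5.5977 / 1.1 = 5.0888


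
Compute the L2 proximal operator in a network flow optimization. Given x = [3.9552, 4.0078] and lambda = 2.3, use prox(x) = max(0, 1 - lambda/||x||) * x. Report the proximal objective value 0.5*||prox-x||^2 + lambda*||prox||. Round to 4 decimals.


Step 1: Compute ||x||.
||x|| = 5.6308
Step 2: Compute scaling factor.
scale = max(0, 1 - 2.3/5.6308) = 0.5915
Step 3: prox(x) = [2.3396, 2.3707]
||prox(x)|| = 3.3308
Step 4: Proximal objective.
0.5*||prox-x||^2 = 2.645
lambda*||prox|| = 7.6608
Total = 10.3059


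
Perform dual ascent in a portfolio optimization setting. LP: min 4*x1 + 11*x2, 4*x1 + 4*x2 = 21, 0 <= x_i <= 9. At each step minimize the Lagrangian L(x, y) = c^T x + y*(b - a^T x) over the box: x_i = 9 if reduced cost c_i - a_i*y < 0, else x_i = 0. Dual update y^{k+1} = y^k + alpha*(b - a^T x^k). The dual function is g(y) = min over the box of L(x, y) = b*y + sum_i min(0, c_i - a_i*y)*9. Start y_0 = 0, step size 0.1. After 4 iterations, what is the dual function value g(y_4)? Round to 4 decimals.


Dual ascent for LP: min 4*x1 + 11*x2, 4*x1 + 4*x2 = 21, 0 <= x_i <= 9
Step 1: y^k = 0.0, reduced costs: (4.0, 11.0)
  x^k = (0.0, 0.0), subgradient = b - a^T x = 21.0
  y^{k+1} = 0.0 + 0.1*21.0 = 2.1
Step 2: y^k = 2.1, reduced costs: (-4.4, 2.6)
  x^k = (9.0, 0.0), subgradient = b - a^T x = -15.0
  y^{k+1} = 2.1 + 0.1*-15.0 = 0.6
Step 3: y^k = 0.6, reduced costs: (1.6, 8.6)
  x^k = (0.0, 0.0), subgradient = b - a^T x = 21.0
  y^{k+1} = 0.6 + 0.1*21.0 = 2.7
Step 4: y^k = 2.7, reduced costs: (-6.8, 0.2)
  x^k = (9.0, 0.0), subgradient = b - a^T x = -15.0
  y^{k+1} = 2.7 + 0.1*-15.0 = 1.2
Dual objective at y_4 = 1.2: reduced costs (-0.8, 6.2), box minimizer x = (9.0, 0.0)
g(y_4) = b*y + (c1 - a1*y)*x1 + (c2 - a2*y)*x2 = 21*1.2 + (-0.8)*9.0 + 6.2*0.0 = 25.2 - 7.2 + 0.0 = 18.0


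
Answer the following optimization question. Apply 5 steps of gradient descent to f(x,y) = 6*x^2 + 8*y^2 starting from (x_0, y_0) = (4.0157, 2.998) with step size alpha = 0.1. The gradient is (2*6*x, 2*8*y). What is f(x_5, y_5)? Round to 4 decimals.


Gradient descent on f(x,y) = 6*x^2 + 8*y^2.
Starting point: (4.0157, 2.998), alpha = 0.1
Step 1: grad_x = 2*6*4.0157 = 48.1884, grad_y = 2*8*2.998 = 47.968
  x_1 = 4.0157 - 0.1*48.1884 = -0.8031
  y_1 = 2.998 - 0.1*47.968 = -1.7988
Step 2: grad_x = 2*6*-0.8031 = -9.6377, grad_y = 2*8*-1.7988 = -28.7808
  x_2 = -0.8031 - 0.1*-9.6377 = 0.1606
  y_2 = -1.7988 - 0.1*-28.7808 = 1.0793
Step 3: grad_x = 2*6*0.1606 = 1.9275, grad_y = 2*8*1.0793 = 17.2685
  x_3 = 0.1606 - 0.1*1.9275 = -0.0321
  y_3 = 1.0793 - 0.1*17.2685 = -0.6476
Step 4: grad_x = 2*6*-0.0321 = -0.3855, grad_y = 2*8*-0.6476 = -10.3611
  x_4 = -0.0321 - 0.1*-0.3855 = 0.0064
  y_4 = -0.6476 - 0.1*-10.3611 = 0.3885
Step 5: grad_x = 2*6*0.0064 = 0.0771, grad_y = 2*8*0.3885 = 6.2167
  x_5 = 0.0064 - 0.1*0.0771 = -0.0013
  y_5 = 0.3885 - 0.1*6.2167 = -0.2331
f(-0.0013, -0.2331) = 6*(-0.0013)^2 + 8*(-0.2331)^2 = 0.4348


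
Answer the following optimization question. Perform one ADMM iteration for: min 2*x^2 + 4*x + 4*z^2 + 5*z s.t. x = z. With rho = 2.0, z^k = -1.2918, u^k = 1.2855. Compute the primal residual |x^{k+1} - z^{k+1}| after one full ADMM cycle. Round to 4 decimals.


ADMM iteration with rho = 2.0, z^k = -1.2918, u^k = 1.2855
Step 1: x-update.
Minimize 2*x^2 + 4*x + (2.0/2)*(x + 1.2918 + 1.2855)^2
FOC: (2*2 + 2.0)*x = -4 + 2.0*(-1.2918 - 1.2855)
x^{k+1} = -1.5258
Step 2: z-update.
Minimize 4*z^2 + 5*z + (2.0/2)*(-1.5258 - z + 1.2855)^2
FOC: (2*4 + 2.0)*z = -5 + 2.0*(-1.5258 + 1.2855)
z^{k+1} = -0.5481
Step 3: u-update.
u^{k+1} = 1.2855 - 1.5258 + 0.5481 = 0.3078
Step 4: Primal residual = |-1.5258 + 0.5481| = 0.9777


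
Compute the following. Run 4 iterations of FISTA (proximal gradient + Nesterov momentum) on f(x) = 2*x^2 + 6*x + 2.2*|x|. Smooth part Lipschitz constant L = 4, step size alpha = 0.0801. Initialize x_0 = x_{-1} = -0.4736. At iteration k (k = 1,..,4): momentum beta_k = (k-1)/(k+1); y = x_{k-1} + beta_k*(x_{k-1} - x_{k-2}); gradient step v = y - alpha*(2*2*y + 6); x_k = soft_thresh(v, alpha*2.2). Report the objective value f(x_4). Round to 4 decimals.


FISTA on f(x) = 2*x^2 + 6*x + 2.2*|x|
L = 4, alpha = 0.0801
Iteration 1: beta = 0.0, y = -0.4736 + 0.0*(-0.4736 + 0.4736) = -0.4736
  grad(y) = 4.1056, v = y - alpha*grad = -0.8025
  prox(v) = soft_thresh(-0.8025, 0.1762) = -0.6262
Iteration 2: beta = 0.3333, y = -0.6262 + 0.3333*(-0.6262 + 0.4736) = -0.6771
  grad(y) = 3.2915, v = y - alpha*grad = -0.9408
  prox(v) = soft_thresh(-0.9408, 0.1762) = -0.7645
Iteration 3: beta = 0.5, y = -0.7645 + 0.5*(-0.7645 + 0.6262) = -0.8337
  grad(y) = 2.6652, v = y - alpha*grad = -1.0472
  prox(v) = soft_thresh(-1.0472, 0.1762) = -0.871
Iteration 4: beta = 0.6, y = -0.871 + 0.6*(-0.871 + 0.7645) = -0.9348
  grad(y) = 2.2607, v = y - alpha*grad = -1.1159
  prox(v) = soft_thresh(-1.1159, 0.1762) = -0.9397
f(x_4) = 2*(-0.9397)^2 + 6*(-0.9397) + 2.2*|-0.9397| = -1.8048


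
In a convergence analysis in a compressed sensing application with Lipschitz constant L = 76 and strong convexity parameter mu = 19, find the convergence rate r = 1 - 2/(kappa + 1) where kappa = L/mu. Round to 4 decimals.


Step 1: Compute the condition number.
kappa = L/mu = 76/19 = 4.0
Step 2: Compute the convergence rate.
r = 1 - 2/(kappa + 1) = 1 - 2*mu/(L + mu) = (L - mu)/(L + mu) = 57/95 = 0.6


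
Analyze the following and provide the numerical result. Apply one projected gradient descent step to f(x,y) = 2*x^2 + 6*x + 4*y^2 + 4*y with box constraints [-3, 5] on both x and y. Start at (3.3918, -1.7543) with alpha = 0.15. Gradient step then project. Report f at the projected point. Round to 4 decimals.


Step 1: Compute gradient at (3.3918, -1.7543).
grad_x = 2*2*3.3918 + 6 = 19.5672
grad_y = 2*4*-1.7543 + 4 = -10.0344
Step 2: Gradient step.
x_raw = 3.3918 - 0.15*19.5672 = 0.4567
y_raw = -1.7543 - 0.15*-10.0344 = -0.2491
Step 3: Project onto [-3, 5].
x_proj = clip(0.4567) = 0.4567
y_proj = clip(-0.2491) = -0.2491
Step 4: Evaluate f.
f(0.4567, -0.2491) = 2.4092


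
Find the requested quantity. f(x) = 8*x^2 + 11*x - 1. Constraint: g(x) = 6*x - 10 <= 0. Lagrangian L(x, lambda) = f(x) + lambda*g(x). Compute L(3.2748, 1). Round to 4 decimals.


Step 1: Evaluate f(x).
f(3.2748) = 8*3.2748^2 + 11*3.2748 - 1 = 120.8173
Step 2: Evaluate g(x).
g(3.2748) = 6*3.2748 - 10 = 9.6488
Step 3: Compute Lagrangian.
L = 120.8173 + 1*9.6488 = 130.4661


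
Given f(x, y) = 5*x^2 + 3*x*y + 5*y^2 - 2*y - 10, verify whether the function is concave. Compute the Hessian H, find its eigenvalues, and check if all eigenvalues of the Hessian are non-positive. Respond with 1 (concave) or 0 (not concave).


The Hessian of f(x,y) = 5*x^2 + 3*x*y + 5*y^2 - 2*y - 10 is:
H = [[10, 3], [3, 10]]
Trace = 10 + 10 = 20
Determinant = 10*10 - (3)^2 = 91
Discriminant = (20)^2 - 4*91 = 36.0
Eigenvalues: lambda_1 = 7.0, lambda_2 = 13.0
The function is not concave.

0


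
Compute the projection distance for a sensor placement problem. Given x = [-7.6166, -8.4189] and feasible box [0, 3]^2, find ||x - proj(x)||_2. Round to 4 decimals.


Project each component onto [0, 3].
clip(-7.6166) = 0.0, clip(-8.4189) = 0.0
Projection = [0.0, 0.0]
Squared diffs: [58.0126, 70.8779]
Distance = sqrt(128.8905) = 11.353


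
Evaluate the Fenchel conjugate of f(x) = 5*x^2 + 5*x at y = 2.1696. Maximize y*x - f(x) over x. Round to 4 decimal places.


f*(y) = sup_x {y*x - a*x^2 - b*x} = sup_x {(y-b)*x - a*x^2}
FOC: (y - b) - 2a*x = 0 => x* = (y - b)/(2a)
x* = (2.1696 - 5)/(2*5) = -0.283
f*(2.1696) = (y-b)^2/(4a) = (2.1696 - 5)^2/(4*5)
= 8.0112/20 = 0.4006


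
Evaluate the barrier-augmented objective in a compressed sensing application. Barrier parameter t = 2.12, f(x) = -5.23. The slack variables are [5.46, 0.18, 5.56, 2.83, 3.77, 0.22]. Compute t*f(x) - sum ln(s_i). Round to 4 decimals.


Step 1: Compute log-barrier.
ln values: [1.6974, -1.7148, 1.7156, 1.0403, 1.3271, -1.5141]
phi = -(1.6974 - 1.7148 + 1.7156 + 1.0403 + 1.3271 - 1.5141) = -2.5515
Step 2: Compute augmented objective.
t*f(x) = 2.12*-5.23 = -11.0876
Total = -11.0876 - 2.5515 = -13.6391


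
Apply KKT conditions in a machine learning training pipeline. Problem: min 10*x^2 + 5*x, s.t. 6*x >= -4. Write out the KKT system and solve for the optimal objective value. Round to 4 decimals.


Step 1: Try lambda = 0 (constraint inactive).
Stationarity: 2*10*x + 5 = 0
x* = -5/(2*10) = -0.25
Check constraint: 6*-0.25 = -1.5 >= -4 -- satisfied.
Step 2: Compute optimal value.
f(x*) = 10*(-0.25)^2 + 5*(-0.25) = -0.625


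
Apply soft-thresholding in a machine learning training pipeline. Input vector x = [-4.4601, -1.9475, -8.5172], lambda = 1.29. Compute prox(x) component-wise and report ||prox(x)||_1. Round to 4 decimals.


Soft-thresholding with lambda = 1.29:
prox(-4.4601) = sign(-4.4601)*max(|-4.4601| - 1.29, 0) = -3.1701
prox(-1.9475) = sign(-1.9475)*max(|-1.9475| - 1.29, 0) = -0.6575
prox(-8.5172) = sign(-8.5172)*max(|-8.5172| - 1.29, 0) = -7.2272
prox(x) = [-3.1701, -0.6575, -7.2272]
||prox(x)||_1 = 3.1701 + 0.6575 + 7.2272 = 11.0548


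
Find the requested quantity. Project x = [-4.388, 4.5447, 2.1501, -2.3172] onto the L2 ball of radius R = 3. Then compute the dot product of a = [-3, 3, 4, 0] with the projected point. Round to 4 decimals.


Step 1: Compute ||x|| (intermediates to 6 decimals).
||x|| = sqrt((-4.388)^2 + 4.5447^2 + 2.1501^2 + (-2.3172)^2) = 7.064077
Step 2: Project.
Since ||x|| > R, scale = R/||x|| = 3/7.064077 = 0.424684, proj(x) = scale * x
proj(x) = [-1.863513, 1.930061, 0.913113, -0.984078]
Step 3: Dot product.
a^T * proj(x) = -3*(-1.863513) + 3*1.930061 + 4*0.913113 + 0*(-0.984078) = 15.0332


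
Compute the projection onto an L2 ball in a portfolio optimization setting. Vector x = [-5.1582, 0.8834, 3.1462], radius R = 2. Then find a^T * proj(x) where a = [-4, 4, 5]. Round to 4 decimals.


Step 1: Compute ||x|| (intermediates to 6 decimals).
||x|| = sqrt((-5.1582)^2 + 0.8834^2 + 3.1462^2) = 6.106226
Step 2: Project.
Since ||x|| > R, scale = R/||x|| = 2/6.106226 = 0.327535, proj(x) = scale * x
proj(x) = [-1.689491, 0.289344, 1.030491]
Step 3: Dot product.
a^T * proj(x) = -4*(-1.689491) + 4*0.289344 + 5*1.030491 = 13.0678


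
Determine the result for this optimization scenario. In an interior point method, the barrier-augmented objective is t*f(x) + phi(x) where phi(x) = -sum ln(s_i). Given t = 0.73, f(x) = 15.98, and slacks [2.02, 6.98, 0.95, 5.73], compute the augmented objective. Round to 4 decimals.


Step 1: Compute log-barrier.
ln values: [0.7031, 1.943, -0.0513, 1.7457]
phi = -(0.7031 + 1.943 - 0.0513 + 1.7457) = -4.3406
Step 2: Compute augmented objective.
t*f(x) = 0.73*15.98 = 11.6654
Total = 11.6654 - 4.3406 = 7.3248


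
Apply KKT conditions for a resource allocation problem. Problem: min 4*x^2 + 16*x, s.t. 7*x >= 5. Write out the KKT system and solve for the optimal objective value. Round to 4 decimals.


Step 1: Try lambda = 0 (constraint inactive).
x_unc = -16/(2*4) = -2.0
Check: 7*-2.0 = -14.0 < 5 -- violated!
Step 2: Constraint must be active: 7*x = 5
x* = 5/7 = 0.7143 (rounded; the exact value 5/7 is used below)
lambda = (2*4*(5/7) + 16)/7 = 3.102
Step 3: Compute optimal value.
f(x*) = 4*(5/7)^2 + 16*(5/7) = 13.4694


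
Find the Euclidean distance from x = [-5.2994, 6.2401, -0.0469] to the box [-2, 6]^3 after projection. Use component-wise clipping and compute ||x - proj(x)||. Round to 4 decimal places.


Project each component onto [-2, 6].
clip(-5.2994) = -2.0, clip(6.2401) = 6.0, clip(-0.0469) = -0.0469
Projection = [-2.0, 6.0, -0.0469]
Squared diffs: [10.886, 0.0576, 0.0]
Distance = sqrt(10.9436) = 3.3081


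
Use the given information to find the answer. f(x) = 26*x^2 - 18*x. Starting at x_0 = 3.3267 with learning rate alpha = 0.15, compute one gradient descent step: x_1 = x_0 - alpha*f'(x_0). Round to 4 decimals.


We compute the gradient at x_0 and apply the update.
f'(x) = 52*x - 18
f'(3.3267) = 52*3.3267 - 18 = 154.9884
x_1 = 3.3267 - 0.15*154.9884 = -19.9216


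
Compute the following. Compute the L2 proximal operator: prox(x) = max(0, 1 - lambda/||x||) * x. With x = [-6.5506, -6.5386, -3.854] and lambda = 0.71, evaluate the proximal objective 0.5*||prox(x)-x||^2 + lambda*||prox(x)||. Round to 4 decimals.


Step 1: Compute ||x||.
||x|| = 10.0258
Step 2: Compute scaling factor.
scale = max(0, 1 - 0.71/10.0258) = 0.9292
Step 3: prox(x) = [-6.0867, -6.0756, -3.5811]
||prox(x)|| = 9.3158
Step 4: Proximal objective.
0.5*||prox-x||^2 = 0.2521
lambda*||prox|| = 6.6142
Total = 6.8663


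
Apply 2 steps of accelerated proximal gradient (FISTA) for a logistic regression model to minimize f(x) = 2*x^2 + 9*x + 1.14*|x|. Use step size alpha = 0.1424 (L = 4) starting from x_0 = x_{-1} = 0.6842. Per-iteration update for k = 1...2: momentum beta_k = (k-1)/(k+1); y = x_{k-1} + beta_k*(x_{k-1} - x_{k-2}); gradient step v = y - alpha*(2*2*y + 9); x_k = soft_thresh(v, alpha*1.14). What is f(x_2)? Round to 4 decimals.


FISTA on f(x) = 2*x^2 + 9*x + 1.14*|x|
L = 4, alpha = 0.1424
Iteration 1: beta = 0.0, y = 0.6842 + 0.0*(0.6842 - 0.6842) = 0.6842
  grad(y) = 11.7368, v = y - alpha*grad = -0.9871
  prox(v) = soft_thresh(-0.9871, 0.1623) = -0.8248
Iteration 2: beta = 0.3333, y = -0.8248 + 0.3333*(-0.8248 - 0.6842) = -1.3278
  grad(y) = 3.6889, v = y - alpha*grad = -1.8531
  prox(v) = soft_thresh(-1.8531, 0.1623) = -1.6907
f(x_2) = 2*(-1.6907)^2 + 9*(-1.6907) + 1.14*|-1.6907| = -7.572


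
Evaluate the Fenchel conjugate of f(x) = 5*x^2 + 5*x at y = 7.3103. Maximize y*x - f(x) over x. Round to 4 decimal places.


f*(y) = sup_x {y*x - a*x^2 - b*x} = sup_x {(y-b)*x - a*x^2}
FOC: (y - b) - 2a*x = 0 => x* = (y - b)/(2a)
x* = (7.3103 - 5)/(2*5) = 0.231
f*(7.3103) = (y-b)^2/(4a) = (7.3103 - 5)^2/(4*5)
= 5.3375/20 = 0.2669


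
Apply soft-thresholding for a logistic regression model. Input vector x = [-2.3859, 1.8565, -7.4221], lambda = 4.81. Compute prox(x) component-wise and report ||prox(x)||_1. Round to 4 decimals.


Soft-thresholding with lambda = 4.81:
prox(-2.3859) = sign(-2.3859)*max(|-2.3859| - 4.81, 0) = 0.0
prox(1.8565) = sign(1.8565)*max(|1.8565| - 4.81, 0) = 0.0
prox(-7.4221) = sign(-7.4221)*max(|-7.4221| - 4.81, 0) = -2.6121
prox(x) = [0.0, 0.0, -2.6121]
||prox(x)||_1 = 0.0 + 0.0 + 2.6121 = 2.6121


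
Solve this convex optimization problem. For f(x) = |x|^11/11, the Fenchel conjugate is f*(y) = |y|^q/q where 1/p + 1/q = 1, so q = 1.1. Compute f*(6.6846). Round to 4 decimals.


The conjugate exponent q satisfies 1/p + 1/q = 1.
p = 11, so q = 11/(11 - 1) = 1.1
|y|^q = 6.6846^1.1 = 8.0832
f*(6.6846) = 8.0832 / 1.1 = 7.3484


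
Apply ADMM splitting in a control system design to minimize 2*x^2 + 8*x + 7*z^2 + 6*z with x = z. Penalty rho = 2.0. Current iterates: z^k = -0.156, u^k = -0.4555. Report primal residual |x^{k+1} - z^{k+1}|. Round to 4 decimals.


ADMM iteration with rho = 2.0, z^k = -0.156, u^k = -0.4555
Step 1: x-update.
Minimize 2*x^2 + 8*x + (2.0/2)*(x + 0.156 - 0.4555)^2
FOC: (2*2 + 2.0)*x = -8 + 2.0*(-0.156 + 0.4555)
x^{k+1} = -1.2335
Step 2: z-update.
Minimize 7*z^2 + 6*z + (2.0/2)*(-1.2335 - z - 0.4555)^2
FOC: (2*7 + 2.0)*z = -6 + 2.0*(-1.2335 - 0.4555)
z^{k+1} = -0.5861
Step 3: u-update.
u^{k+1} = -0.4555 - 1.2335 + 0.5861 = -1.1029
Step 4: Primal residual = |-1.2335 + 0.5861| = 0.6474
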